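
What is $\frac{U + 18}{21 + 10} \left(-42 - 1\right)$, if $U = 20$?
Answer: $- \frac{1634}{31} \approx -52.71$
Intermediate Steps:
$\frac{U + 18}{21 + 10} \left(-42 - 1\right) = \frac{20 + 18}{21 + 10} \left(-42 - 1\right) = \frac{38}{31} \left(-43\right) = - \frac{1634}{31}$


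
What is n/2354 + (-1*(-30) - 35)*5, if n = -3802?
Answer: -31326/1177 ≈ -26.615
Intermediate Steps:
n/2354 + (-1*(-30) - 35)*5 = -3802/2354 + (-1*(-30) - 35)*5 = -3802*1/2354 + (30 - 35)*5 = -1901/1177 - 5*5 = -1901/1177 - 25 = -31326/1177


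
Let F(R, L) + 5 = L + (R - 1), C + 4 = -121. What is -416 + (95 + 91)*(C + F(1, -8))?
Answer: -26084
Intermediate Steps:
C = -125 (C = -4 - 121 = -125)
F(R, L) = -6 + L + R (F(R, L) = -5 + (L + (R - 1)) = -5 + (L + (-1 + R)) = -5 + (-1 + L + R) = -6 + L + R)
-416 + (95 + 91)*(C + F(1, -8)) = -416 + (95 + 91)*(-125 + (-6 - 8 + 1)) = -416 + 186*(-125 - 13) = -416 + 186*(-138) = -416 - 25668 = -26084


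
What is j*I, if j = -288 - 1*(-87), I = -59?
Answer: 11859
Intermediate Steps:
j = -201 (j = -288 + 87 = -201)
j*I = -201*(-59) = 11859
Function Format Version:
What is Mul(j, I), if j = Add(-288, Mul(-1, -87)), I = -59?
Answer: 11859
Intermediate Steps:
j = -201 (j = Add(-288, 87) = -201)
Mul(j, I) = Mul(-201, -59) = 11859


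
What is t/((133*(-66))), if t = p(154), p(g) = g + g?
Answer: -2/57 ≈ -0.035088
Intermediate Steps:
p(g) = 2*g
t = 308 (t = 2*154 = 308)
t/((133*(-66))) = 308/((133*(-66))) = 308/(-8778) = 308*(-1/8778) = -2/57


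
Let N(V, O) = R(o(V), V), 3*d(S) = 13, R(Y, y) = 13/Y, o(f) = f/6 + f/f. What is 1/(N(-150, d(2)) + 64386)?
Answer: 24/1545251 ≈ 1.5531e-5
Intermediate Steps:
o(f) = 1 + f/6 (o(f) = f*(⅙) + 1 = f/6 + 1 = 1 + f/6)
d(S) = 13/3 (d(S) = (⅓)*13 = 13/3)
N(V, O) = 13/(1 + V/6)
1/(N(-150, d(2)) + 64386) = 1/(78/(6 - 150) + 64386) = 1/(78/(-144) + 64386) = 1/(78*(-1/144) + 64386) = 1/(-13/24 + 64386) = 1/(1545251/24) = 24/1545251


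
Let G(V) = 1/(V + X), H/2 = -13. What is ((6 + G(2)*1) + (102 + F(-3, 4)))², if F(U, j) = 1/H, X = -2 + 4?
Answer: 31663129/2704 ≈ 11710.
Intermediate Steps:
H = -26 (H = 2*(-13) = -26)
X = 2
F(U, j) = -1/26 (F(U, j) = 1/(-26) = -1/26)
G(V) = 1/(2 + V) (G(V) = 1/(V + 2) = 1/(2 + V))
((6 + G(2)*1) + (102 + F(-3, 4)))² = ((6 + 1/(2 + 2)) + (102 - 1/26))² = ((6 + 1/4) + 2651/26)² = ((6 + (¼)*1) + 2651/26)² = ((6 + ¼) + 2651/26)² = (25/4 + 2651/26)² = (5627/52)² = 31663129/2704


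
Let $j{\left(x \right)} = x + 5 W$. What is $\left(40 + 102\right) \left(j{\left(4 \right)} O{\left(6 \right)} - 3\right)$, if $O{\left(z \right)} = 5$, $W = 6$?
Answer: $23714$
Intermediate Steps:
$j{\left(x \right)} = 30 + x$ ($j{\left(x \right)} = x + 5 \cdot 6 = x + 30 = 30 + x$)
$\left(40 + 102\right) \left(j{\left(4 \right)} O{\left(6 \right)} - 3\right) = \left(40 + 102\right) \left(\left(30 + 4\right) 5 - 3\right) = 142 \left(34 \cdot 5 - 3\right) = 142 \left(170 - 3\right) = 142 \cdot 167 = 23714$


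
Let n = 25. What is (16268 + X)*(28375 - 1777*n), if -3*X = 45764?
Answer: -16264000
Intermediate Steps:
X = -45764/3 (X = -1/3*45764 = -45764/3 ≈ -15255.)
(16268 + X)*(28375 - 1777*n) = (16268 - 45764/3)*(28375 - 1777*25) = 3040*(28375 - 44425)/3 = (3040/3)*(-16050) = -16264000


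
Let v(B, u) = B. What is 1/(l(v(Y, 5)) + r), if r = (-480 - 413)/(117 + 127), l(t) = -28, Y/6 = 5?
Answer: -244/7725 ≈ -0.031586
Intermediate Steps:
Y = 30 (Y = 6*5 = 30)
r = -893/244 ≈ -3.6598
1/(l(v(Y, 5)) + r) = 1/(-28 - 893/244) = 1/(-7725/244) = -244/7725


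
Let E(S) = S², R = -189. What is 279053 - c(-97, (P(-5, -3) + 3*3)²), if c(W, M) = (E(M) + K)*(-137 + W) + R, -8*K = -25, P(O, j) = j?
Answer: 2332949/4 ≈ 5.8324e+5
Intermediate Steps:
K = 25/8 (K = -⅛*(-25) = 25/8 ≈ 3.1250)
c(W, M) = -189 + (-137 + W)*(25/8 + M²) (c(W, M) = (M² + 25/8)*(-137 + W) - 189 = (25/8 + M²)*(-137 + W) - 189 = (-137 + W)*(25/8 + M²) - 189 = -189 + (-137 + W)*(25/8 + M²))
279053 - c(-97, (P(-5, -3) + 3*3)²) = 279053 - (-4937/8 - 137*(-3 + 3*3)⁴ + (25/8)*(-97) - 97*(-3 + 3*3)⁴) = 279053 - (-4937/8 - 137*(-3 + 9)⁴ - 2425/8 - 97*(-3 + 9)⁴) = 279053 - (-4937/8 - 137*(6²)² - 2425/8 - 97*(6²)²) = 279053 - (-4937/8 - 137*36² - 2425/8 - 97*36²) = 279053 - (-4937/8 - 137*1296 - 2425/8 - 97*1296) = 279053 - (-4937/8 - 177552 - 2425/8 - 125712) = 279053 - 1*(-1216737/4) = 279053 + 1216737/4 = 2332949/4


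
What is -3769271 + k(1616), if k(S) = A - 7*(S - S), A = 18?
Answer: -3769253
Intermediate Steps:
k(S) = 18 (k(S) = 18 - 7*(S - S) = 18 - 7*0 = 18 + 0 = 18)
-3769271 + k(1616) = -3769271 + 18 = -3769253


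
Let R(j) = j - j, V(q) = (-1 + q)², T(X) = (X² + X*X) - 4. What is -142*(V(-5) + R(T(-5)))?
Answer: -5112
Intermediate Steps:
T(X) = -4 + 2*X² (T(X) = (X² + X²) - 4 = 2*X² - 4 = -4 + 2*X²)
R(j) = 0
-142*(V(-5) + R(T(-5))) = -142*((-1 - 5)² + 0) = -142*((-6)² + 0) = -142*(36 + 0) = -142*36 = -5112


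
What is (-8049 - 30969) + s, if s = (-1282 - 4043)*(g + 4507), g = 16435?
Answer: -111555168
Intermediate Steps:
s = -111516150 (s = (-1282 - 4043)*(16435 + 4507) = -5325*20942 = -111516150)
(-8049 - 30969) + s = (-8049 - 30969) - 111516150 = -39018 - 111516150 = -111555168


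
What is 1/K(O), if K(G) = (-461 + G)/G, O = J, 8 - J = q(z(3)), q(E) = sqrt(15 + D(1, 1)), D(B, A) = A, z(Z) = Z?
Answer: -4/457 ≈ -0.0087527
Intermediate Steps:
q(E) = 4 (q(E) = sqrt(15 + 1) = sqrt(16) = 4)
J = 4 (J = 8 - 1*4 = 8 - 4 = 4)
O = 4
K(G) = (-461 + G)/G
1/K(O) = 1/((-461 + 4)/4) = 1/((1/4)*(-457)) = 1/(-457/4) = -4/457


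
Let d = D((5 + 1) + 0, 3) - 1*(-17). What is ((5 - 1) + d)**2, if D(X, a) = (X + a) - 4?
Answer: 676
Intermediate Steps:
D(X, a) = -4 + X + a
d = 22 (d = (-4 + ((5 + 1) + 0) + 3) - 1*(-17) = (-4 + (6 + 0) + 3) + 17 = (-4 + 6 + 3) + 17 = 5 + 17 = 22)
((5 - 1) + d)**2 = ((5 - 1) + 22)**2 = (4 + 22)**2 = 26**2 = 676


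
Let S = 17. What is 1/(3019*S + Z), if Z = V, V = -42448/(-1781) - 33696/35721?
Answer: 785421/40328140655 ≈ 1.9476e-5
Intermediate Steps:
V = 17978672/785421 (V = -42448*(-1/1781) - 33696*1/35721 = 42448/1781 - 416/441 = 17978672/785421 ≈ 22.891)
Z = 17978672/785421 ≈ 22.891
1/(3019*S + Z) = 1/(3019*17 + 17978672/785421) = 1/(51323 + 17978672/785421) = 1/(40328140655/785421) = 785421/40328140655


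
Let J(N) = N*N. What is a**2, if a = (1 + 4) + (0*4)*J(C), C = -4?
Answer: 25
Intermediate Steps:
J(N) = N**2
a = 5 (a = (1 + 4) + (0*4)*(-4)**2 = 5 + 0*16 = 5 + 0 = 5)
a**2 = 5**2 = 25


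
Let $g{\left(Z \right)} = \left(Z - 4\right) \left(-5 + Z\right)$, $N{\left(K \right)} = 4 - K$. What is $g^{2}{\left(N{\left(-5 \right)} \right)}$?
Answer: $400$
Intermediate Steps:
$g{\left(Z \right)} = \left(-5 + Z\right) \left(-4 + Z\right)$ ($g{\left(Z \right)} = \left(-4 + Z\right) \left(-5 + Z\right) = \left(-5 + Z\right) \left(-4 + Z\right)$)
$g^{2}{\left(N{\left(-5 \right)} \right)} = \left(20 + \left(4 - -5\right)^{2} - 9 \left(4 - -5\right)\right)^{2} = \left(20 + \left(4 + 5\right)^{2} - 9 \left(4 + 5\right)\right)^{2} = \left(20 + 9^{2} - 81\right)^{2} = \left(20 + 81 - 81\right)^{2} = 20^{2} = 400$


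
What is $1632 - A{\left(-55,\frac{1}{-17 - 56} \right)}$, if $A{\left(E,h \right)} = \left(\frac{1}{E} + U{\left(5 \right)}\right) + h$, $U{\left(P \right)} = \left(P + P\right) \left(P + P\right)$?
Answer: $\frac{6151108}{4015} \approx 1532.0$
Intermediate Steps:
$U{\left(P \right)} = 4 P^{2}$ ($U{\left(P \right)} = 2 P 2 P = 4 P^{2}$)
$A{\left(E,h \right)} = 100 + h + \frac{1}{E}$ ($A{\left(E,h \right)} = \left(\frac{1}{E} + 4 \cdot 5^{2}\right) + h = \left(\frac{1}{E} + 4 \cdot 25\right) + h = \left(\frac{1}{E} + 100\right) + h = \left(100 + \frac{1}{E}\right) + h = 100 + h + \frac{1}{E}$)
$1632 - A{\left(-55,\frac{1}{-17 - 56} \right)} = 1632 - \left(100 + \frac{1}{-17 - 56} + \frac{1}{-55}\right) = 1632 - \left(100 + \frac{1}{-73} - \frac{1}{55}\right) = 1632 - \left(100 - \frac{1}{73} - \frac{1}{55}\right) = 1632 - \frac{401372}{4015} = \frac{6151108}{4015}$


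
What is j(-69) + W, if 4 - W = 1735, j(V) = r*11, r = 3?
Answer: -1698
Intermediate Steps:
j(V) = 33 (j(V) = 3*11 = 33)
W = -1731 (W = 4 - 1*1735 = 4 - 1735 = -1731)
j(-69) + W = 33 - 1731 = -1698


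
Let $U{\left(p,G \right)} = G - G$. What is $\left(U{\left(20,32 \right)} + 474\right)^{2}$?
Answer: $224676$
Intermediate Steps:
$U{\left(p,G \right)} = 0$
$\left(U{\left(20,32 \right)} + 474\right)^{2} = \left(0 + 474\right)^{2} = 474^{2} = 224676$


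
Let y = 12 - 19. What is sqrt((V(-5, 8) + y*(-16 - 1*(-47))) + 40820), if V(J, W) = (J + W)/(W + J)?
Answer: 2*sqrt(10151) ≈ 201.50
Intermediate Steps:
V(J, W) = 1 (V(J, W) = (J + W)/(J + W) = 1)
y = -7
sqrt((V(-5, 8) + y*(-16 - 1*(-47))) + 40820) = sqrt((1 - 7*(-16 - 1*(-47))) + 40820) = sqrt((1 - 7*(-16 + 47)) + 40820) = sqrt((1 - 7*31) + 40820) = sqrt((1 - 217) + 40820) = sqrt(-216 + 40820) = sqrt(40604) = 2*sqrt(10151)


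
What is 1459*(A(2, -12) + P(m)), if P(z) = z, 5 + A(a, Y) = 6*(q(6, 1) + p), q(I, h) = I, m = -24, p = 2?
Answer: 27721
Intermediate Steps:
A(a, Y) = 43 (A(a, Y) = -5 + 6*(6 + 2) = -5 + 6*8 = -5 + 48 = 43)
1459*(A(2, -12) + P(m)) = 1459*(43 - 24) = 1459*19 = 27721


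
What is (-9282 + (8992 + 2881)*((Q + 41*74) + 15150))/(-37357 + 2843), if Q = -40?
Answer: -107707215/17257 ≈ -6241.4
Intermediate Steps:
(-9282 + (8992 + 2881)*((Q + 41*74) + 15150))/(-37357 + 2843) = (-9282 + (8992 + 2881)*((-40 + 41*74) + 15150))/(-37357 + 2843) = (-9282 + 11873*((-40 + 3034) + 15150))/(-34514) = (-9282 + 11873*(2994 + 15150))*(-1/34514) = (-9282 + 11873*18144)*(-1/34514) = (-9282 + 215423712)*(-1/34514) = 215414430*(-1/34514) = -107707215/17257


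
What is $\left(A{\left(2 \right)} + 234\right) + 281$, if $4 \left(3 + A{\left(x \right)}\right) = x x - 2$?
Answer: $\frac{1025}{2} \approx 512.5$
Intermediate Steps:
$A{\left(x \right)} = - \frac{7}{2} + \frac{x^{2}}{4}$ ($A{\left(x \right)} = -3 + \frac{x x - 2}{4} = -3 + \frac{x^{2} - 2}{4} = -3 + \frac{-2 + x^{2}}{4} = -3 + \left(- \frac{1}{2} + \frac{x^{2}}{4}\right) = - \frac{7}{2} + \frac{x^{2}}{4}$)
$\left(A{\left(2 \right)} + 234\right) + 281 = \left(\left(- \frac{7}{2} + \frac{2^{2}}{4}\right) + 234\right) + 281 = \left(\left(- \frac{7}{2} + \frac{1}{4} \cdot 4\right) + 234\right) + 281 = \left(\left(- \frac{7}{2} + 1\right) + 234\right) + 281 = \left(- \frac{5}{2} + 234\right) + 281 = \frac{463}{2} + 281 = \frac{1025}{2}$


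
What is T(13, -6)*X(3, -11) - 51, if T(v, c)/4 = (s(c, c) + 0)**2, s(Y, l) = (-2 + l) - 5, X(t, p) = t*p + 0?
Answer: -22359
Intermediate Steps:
X(t, p) = p*t (X(t, p) = p*t + 0 = p*t)
s(Y, l) = -7 + l
T(v, c) = 4*(-7 + c)**2 (T(v, c) = 4*((-7 + c) + 0)**2 = 4*(-7 + c)**2)
T(13, -6)*X(3, -11) - 51 = (4*(-7 - 6)**2)*(-11*3) - 51 = (4*(-13)**2)*(-33) - 51 = (4*169)*(-33) - 51 = 676*(-33) - 51 = -22308 - 51 = -22359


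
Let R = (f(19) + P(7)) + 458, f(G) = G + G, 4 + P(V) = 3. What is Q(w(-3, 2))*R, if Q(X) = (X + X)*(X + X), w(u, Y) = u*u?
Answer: 160380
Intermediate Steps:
w(u, Y) = u²
P(V) = -1 (P(V) = -4 + 3 = -1)
f(G) = 2*G
Q(X) = 4*X² (Q(X) = (2*X)*(2*X) = 4*X²)
R = 495 (R = (2*19 - 1) + 458 = (38 - 1) + 458 = 37 + 458 = 495)
Q(w(-3, 2))*R = (4*((-3)²)²)*495 = (4*9²)*495 = (4*81)*495 = 324*495 = 160380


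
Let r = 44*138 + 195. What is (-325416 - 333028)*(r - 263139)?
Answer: 169135827168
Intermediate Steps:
r = 6267 (r = 6072 + 195 = 6267)
(-325416 - 333028)*(r - 263139) = (-325416 - 333028)*(6267 - 263139) = -658444*(-256872) = 169135827168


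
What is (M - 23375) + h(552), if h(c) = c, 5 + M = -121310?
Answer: -144138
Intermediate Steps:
M = -121315 (M = -5 - 121310 = -121315)
(M - 23375) + h(552) = (-121315 - 23375) + 552 = -144690 + 552 = -144138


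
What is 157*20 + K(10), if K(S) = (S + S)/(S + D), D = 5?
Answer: 9424/3 ≈ 3141.3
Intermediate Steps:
K(S) = 2*S/(5 + S) (K(S) = (S + S)/(S + 5) = (2*S)/(5 + S) = 2*S/(5 + S))
157*20 + K(10) = 157*20 + 2*10/(5 + 10) = 3140 + 2*10/15 = 3140 + 2*10*(1/15) = 3140 + 4/3 = 9424/3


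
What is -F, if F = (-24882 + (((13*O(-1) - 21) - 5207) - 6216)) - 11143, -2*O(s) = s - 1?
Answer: 47456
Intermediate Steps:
O(s) = 1/2 - s/2 (O(s) = -(s - 1)/2 = -(-1 + s)/2 = 1/2 - s/2)
F = -47456 (F = (-24882 + (((13*(1/2 - 1/2*(-1)) - 21) - 5207) - 6216)) - 11143 = (-24882 + (((13*(1/2 + 1/2) - 21) - 5207) - 6216)) - 11143 = (-24882 + (((13*1 - 21) - 5207) - 6216)) - 11143 = (-24882 + (((13 - 21) - 5207) - 6216)) - 11143 = (-24882 + ((-8 - 5207) - 6216)) - 11143 = (-24882 + (-5215 - 6216)) - 11143 = (-24882 - 11431) - 11143 = -36313 - 11143 = -47456)
-F = -1*(-47456) = 47456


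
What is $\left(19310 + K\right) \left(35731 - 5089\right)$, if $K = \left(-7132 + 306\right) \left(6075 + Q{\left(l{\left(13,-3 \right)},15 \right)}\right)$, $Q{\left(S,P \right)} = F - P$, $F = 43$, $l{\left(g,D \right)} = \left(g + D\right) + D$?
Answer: $-1275925771056$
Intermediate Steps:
$l{\left(g,D \right)} = g + 2 D$ ($l{\left(g,D \right)} = \left(D + g\right) + D = g + 2 D$)
$Q{\left(S,P \right)} = 43 - P$
$K = -41659078$ ($K = \left(-7132 + 306\right) \left(6075 + \left(43 - 15\right)\right) = - 6826 \left(6075 + \left(43 - 15\right)\right) = - 6826 \left(6075 + 28\right) = \left(-6826\right) 6103 = -41659078$)
$\left(19310 + K\right) \left(35731 - 5089\right) = \left(19310 - 41659078\right) \left(35731 - 5089\right) = \left(-41639768\right) 30642 = -1275925771056$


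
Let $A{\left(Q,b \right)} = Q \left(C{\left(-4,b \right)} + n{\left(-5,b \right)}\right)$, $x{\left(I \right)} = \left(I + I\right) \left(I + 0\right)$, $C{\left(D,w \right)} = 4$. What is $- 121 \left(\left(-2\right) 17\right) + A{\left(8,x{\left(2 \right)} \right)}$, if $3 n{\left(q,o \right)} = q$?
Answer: $\frac{12398}{3} \approx 4132.7$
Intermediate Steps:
$x{\left(I \right)} = 2 I^{2}$ ($x{\left(I \right)} = 2 I I = 2 I^{2}$)
$n{\left(q,o \right)} = \frac{q}{3}$
$A{\left(Q,b \right)} = \frac{7 Q}{3}$ ($A{\left(Q,b \right)} = Q \left(4 + \frac{1}{3} \left(-5\right)\right) = Q \left(4 - \frac{5}{3}\right) = Q \frac{7}{3} = \frac{7 Q}{3}$)
$- 121 \left(\left(-2\right) 17\right) + A{\left(8,x{\left(2 \right)} \right)} = - 121 \left(\left(-2\right) 17\right) + \frac{7}{3} \cdot 8 = \left(-121\right) \left(-34\right) + \frac{56}{3} = 4114 + \frac{56}{3} = \frac{12398}{3}$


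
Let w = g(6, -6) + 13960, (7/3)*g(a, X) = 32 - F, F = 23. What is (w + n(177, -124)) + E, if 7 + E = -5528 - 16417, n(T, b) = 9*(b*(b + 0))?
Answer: 912771/7 ≈ 1.3040e+5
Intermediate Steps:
n(T, b) = 9*b**2 (n(T, b) = 9*(b*b) = 9*b**2)
E = -21952 (E = -7 + (-5528 - 16417) = -7 - 21945 = -21952)
g(a, X) = 27/7 (g(a, X) = 3*(32 - 1*23)/7 = 3*(32 - 23)/7 = (3/7)*9 = 27/7)
w = 97747/7 (w = 27/7 + 13960 = 97747/7 ≈ 13964.)
(w + n(177, -124)) + E = (97747/7 + 9*(-124)**2) - 21952 = (97747/7 + 9*15376) - 21952 = (97747/7 + 138384) - 21952 = 1066435/7 - 21952 = 912771/7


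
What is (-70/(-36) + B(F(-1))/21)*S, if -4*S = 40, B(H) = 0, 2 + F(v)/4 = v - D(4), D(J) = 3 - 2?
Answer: -175/9 ≈ -19.444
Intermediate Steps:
D(J) = 1
F(v) = -12 + 4*v (F(v) = -8 + 4*(v - 1*1) = -8 + 4*(v - 1) = -8 + 4*(-1 + v) = -8 + (-4 + 4*v) = -12 + 4*v)
S = -10 (S = -¼*40 = -10)
(-70/(-36) + B(F(-1))/21)*S = (-70/(-36) + 0/21)*(-10) = (-70*(-1/36) + 0*(1/21))*(-10) = (35/18 + 0)*(-10) = (35/18)*(-10) = -175/9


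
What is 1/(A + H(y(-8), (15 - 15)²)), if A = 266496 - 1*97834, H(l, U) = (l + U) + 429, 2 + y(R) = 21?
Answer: 1/169110 ≈ 5.9133e-6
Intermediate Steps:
y(R) = 19 (y(R) = -2 + 21 = 19)
H(l, U) = 429 + U + l (H(l, U) = (U + l) + 429 = 429 + U + l)
A = 168662 (A = 266496 - 97834 = 168662)
1/(A + H(y(-8), (15 - 15)²)) = 1/(168662 + (429 + (15 - 15)² + 19)) = 1/(168662 + (429 + 0² + 19)) = 1/(168662 + (429 + 0 + 19)) = 1/(168662 + 448) = 1/169110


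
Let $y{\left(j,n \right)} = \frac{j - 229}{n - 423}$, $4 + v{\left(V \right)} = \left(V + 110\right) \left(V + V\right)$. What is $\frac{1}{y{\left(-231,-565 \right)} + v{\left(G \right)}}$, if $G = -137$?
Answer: $\frac{247}{1826433} \approx 0.00013524$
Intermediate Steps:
$v{\left(V \right)} = -4 + 2 V \left(110 + V\right)$ ($v{\left(V \right)} = -4 + \left(V + 110\right) \left(V + V\right) = -4 + \left(110 + V\right) 2 V = -4 + 2 V \left(110 + V\right)$)
$y{\left(j,n \right)} = \frac{-229 + j}{-423 + n}$
$\frac{1}{y{\left(-231,-565 \right)} + v{\left(G \right)}} = \frac{1}{\frac{-229 - 231}{-423 - 565} + \left(-4 + 2 \left(-137\right)^{2} + 220 \left(-137\right)\right)} = \frac{1}{\frac{1}{-988} \left(-460\right) - -7394} = \frac{1}{\left(- \frac{1}{988}\right) \left(-460\right) - -7394} = \frac{1}{\frac{115}{247} + 7394} = \frac{1}{\frac{1826433}{247}} = \frac{247}{1826433}$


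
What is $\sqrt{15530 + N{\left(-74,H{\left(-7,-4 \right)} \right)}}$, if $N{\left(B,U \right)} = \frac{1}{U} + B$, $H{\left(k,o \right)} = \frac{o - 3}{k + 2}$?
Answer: $\frac{\sqrt{757379}}{7} \approx 124.33$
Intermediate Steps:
$H{\left(k,o \right)} = \frac{-3 + o}{2 + k}$
$N{\left(B,U \right)} = B + \frac{1}{U}$
$\sqrt{15530 + N{\left(-74,H{\left(-7,-4 \right)} \right)}} = \sqrt{15530 - \left(74 - \frac{1}{\frac{1}{2 - 7} \left(-3 - 4\right)}\right)} = \sqrt{15530 - \left(74 - \frac{1}{\frac{1}{-5} \left(-7\right)}\right)} = \sqrt{15530 - \left(74 - \frac{1}{\left(- \frac{1}{5}\right) \left(-7\right)}\right)} = \sqrt{15530 - \left(74 - \frac{1}{\frac{7}{5}}\right)} = \sqrt{15530 + \left(-74 + \frac{5}{7}\right)} = \sqrt{15530 - \frac{513}{7}} = \sqrt{\frac{108197}{7}} = \frac{\sqrt{757379}}{7}$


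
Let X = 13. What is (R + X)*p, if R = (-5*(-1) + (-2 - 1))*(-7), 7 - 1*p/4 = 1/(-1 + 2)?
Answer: -24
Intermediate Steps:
p = 24 (p = 28 - 4/(-1 + 2) = 28 - 4/1 = 28 - 4*1 = 28 - 4 = 24)
R = -14 (R = (5 - 3)*(-7) = 2*(-7) = -14)
(R + X)*p = (-14 + 13)*24 = -1*24 = -24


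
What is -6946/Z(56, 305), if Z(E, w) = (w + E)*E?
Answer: -3473/10108 ≈ -0.34359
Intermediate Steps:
Z(E, w) = E*(E + w) (Z(E, w) = (E + w)*E = E*(E + w))
-6946/Z(56, 305) = -6946*1/(56*(56 + 305)) = -6946/(56*361) = -6946/20216 = -6946*1/20216 = -3473/10108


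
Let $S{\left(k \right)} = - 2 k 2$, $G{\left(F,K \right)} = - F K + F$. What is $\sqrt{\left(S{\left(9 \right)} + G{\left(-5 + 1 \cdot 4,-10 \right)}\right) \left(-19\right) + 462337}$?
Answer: $3 \sqrt{51470} \approx 680.61$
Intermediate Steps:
$G{\left(F,K \right)} = F - F K$ ($G{\left(F,K \right)} = - F K + F = F - F K$)
$S{\left(k \right)} = - 4 k$
$\sqrt{\left(S{\left(9 \right)} + G{\left(-5 + 1 \cdot 4,-10 \right)}\right) \left(-19\right) + 462337} = \sqrt{\left(\left(-4\right) 9 + \left(-5 + 1 \cdot 4\right) \left(1 - -10\right)\right) \left(-19\right) + 462337} = \sqrt{\left(-36 + \left(-5 + 4\right) \left(1 + 10\right)\right) \left(-19\right) + 462337} = \sqrt{\left(-36 - 11\right) \left(-19\right) + 462337} = \sqrt{\left(-47\right) \left(-19\right) + 462337} = \sqrt{893 + 462337} = \sqrt{463230} = 3 \sqrt{51470}$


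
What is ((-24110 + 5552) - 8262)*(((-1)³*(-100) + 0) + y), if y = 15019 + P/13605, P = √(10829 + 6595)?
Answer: -367781099076/907 ≈ -4.0549e+8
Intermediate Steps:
P = 132 (P = √17424 = 132)
y = 68111209/4535 (y = 15019 + 132/13605 = 15019 + 132*(1/13605) = 15019 + 44/4535 = 68111209/4535 ≈ 15019.)
((-24110 + 5552) - 8262)*(((-1)³*(-100) + 0) + y) = ((-24110 + 5552) - 8262)*(((-1)³*(-100) + 0) + 68111209/4535) = (-18558 - 8262)*((-1*(-100) + 0) + 68111209/4535) = -26820*((100 + 0) + 68111209/4535) = -26820*(100 + 68111209/4535) = -26820*68564709/4535 = -367781099076/907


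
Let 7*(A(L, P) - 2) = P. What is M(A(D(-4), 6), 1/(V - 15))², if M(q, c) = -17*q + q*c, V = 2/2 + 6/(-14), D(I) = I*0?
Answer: 1188870400/499849 ≈ 2378.5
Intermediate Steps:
D(I) = 0
A(L, P) = 2 + P/7
V = 4/7 (V = 2*(½) + 6*(-1/14) = 1 - 3/7 = 4/7 ≈ 0.57143)
M(q, c) = -17*q + c*q
M(A(D(-4), 6), 1/(V - 15))² = ((2 + (⅐)*6)*(-17 + 1/(4/7 - 15)))² = ((2 + 6/7)*(-17 + 1/(-101/7)))² = (20*(-17 - 7/101)/7)² = ((20/7)*(-1724/101))² = (-34480/707)² = 1188870400/499849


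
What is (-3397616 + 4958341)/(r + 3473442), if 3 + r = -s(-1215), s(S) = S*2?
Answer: 1560725/3475869 ≈ 0.44902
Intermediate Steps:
s(S) = 2*S
r = 2427 (r = -3 - 2*(-1215) = -3 - 1*(-2430) = -3 + 2430 = 2427)
(-3397616 + 4958341)/(r + 3473442) = (-3397616 + 4958341)/(2427 + 3473442) = 1560725/3475869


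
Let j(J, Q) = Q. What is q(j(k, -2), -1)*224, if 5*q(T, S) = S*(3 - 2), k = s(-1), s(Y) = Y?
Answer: -224/5 ≈ -44.800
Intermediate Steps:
k = -1
q(T, S) = S/5 (q(T, S) = (S*(3 - 2))/5 = (S*1)/5 = S/5)
q(j(k, -2), -1)*224 = ((⅕)*(-1))*224 = -⅕*224 = -224/5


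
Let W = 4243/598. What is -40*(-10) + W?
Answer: 243443/598 ≈ 407.10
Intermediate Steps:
W = 4243/598 (W = 4243*(1/598) = 4243/598 ≈ 7.0953)
-40*(-10) + W = -40*(-10) + 4243/598 = 400 + 4243/598 = 243443/598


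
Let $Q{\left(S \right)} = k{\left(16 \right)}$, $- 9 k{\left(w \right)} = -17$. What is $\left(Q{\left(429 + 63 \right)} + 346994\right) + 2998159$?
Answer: $\frac{30106394}{9} \approx 3.3452 \cdot 10^{6}$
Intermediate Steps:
$k{\left(w \right)} = \frac{17}{9}$ ($k{\left(w \right)} = \left(- \frac{1}{9}\right) \left(-17\right) = \frac{17}{9}$)
$Q{\left(S \right)} = \frac{17}{9}$
$\left(Q{\left(429 + 63 \right)} + 346994\right) + 2998159 = \left(\frac{17}{9} + 346994\right) + 2998159 = \frac{3122963}{9} + 2998159 = \frac{30106394}{9}$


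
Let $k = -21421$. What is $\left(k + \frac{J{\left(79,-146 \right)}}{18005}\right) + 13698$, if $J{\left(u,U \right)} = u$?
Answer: $- \frac{139052536}{18005} \approx -7723.0$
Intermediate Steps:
$\left(k + \frac{J{\left(79,-146 \right)}}{18005}\right) + 13698 = \left(-21421 + \frac{79}{18005}\right) + 13698 = - \frac{385685026}{18005} + 13698 = - \frac{139052536}{18005}$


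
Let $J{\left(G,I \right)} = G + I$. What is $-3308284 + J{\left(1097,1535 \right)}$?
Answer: $-3305652$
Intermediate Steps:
$-3308284 + J{\left(1097,1535 \right)} = -3308284 + \left(1097 + 1535\right) = -3308284 + 2632 = -3305652$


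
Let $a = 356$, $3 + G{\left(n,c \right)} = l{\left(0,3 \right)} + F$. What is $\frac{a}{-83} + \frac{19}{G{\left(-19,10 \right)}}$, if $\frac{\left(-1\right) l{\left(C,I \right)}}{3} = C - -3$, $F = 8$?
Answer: $- \frac{3001}{332} \approx -9.0392$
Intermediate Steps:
$l{\left(C,I \right)} = -9 - 3 C$ ($l{\left(C,I \right)} = - 3 \left(C - -3\right) = - 3 \left(C + 3\right) = - 3 \left(3 + C\right) = -9 - 3 C$)
$G{\left(n,c \right)} = -4$ ($G{\left(n,c \right)} = -3 + \left(\left(-9 - 0\right) + 8\right) = -3 + \left(\left(-9 + 0\right) + 8\right) = -3 + \left(-9 + 8\right) = -3 - 1 = -4$)
$\frac{a}{-83} + \frac{19}{G{\left(-19,10 \right)}} = \frac{356}{-83} + \frac{19}{-4} = 356 \left(- \frac{1}{83}\right) + 19 \left(- \frac{1}{4}\right) = - \frac{356}{83} - \frac{19}{4} = - \frac{3001}{332}$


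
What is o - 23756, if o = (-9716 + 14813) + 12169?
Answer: -6490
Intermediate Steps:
o = 17266 (o = 5097 + 12169 = 17266)
o - 23756 = 17266 - 23756 = -6490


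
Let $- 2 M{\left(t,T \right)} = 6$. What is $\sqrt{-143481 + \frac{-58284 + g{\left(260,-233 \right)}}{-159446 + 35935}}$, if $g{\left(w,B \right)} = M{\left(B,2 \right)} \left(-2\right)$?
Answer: $\frac{3 i \sqrt{243198971057127}}{123511} \approx 378.79 i$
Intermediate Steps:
$M{\left(t,T \right)} = -3$ ($M{\left(t,T \right)} = \left(- \frac{1}{2}\right) 6 = -3$)
$g{\left(w,B \right)} = 6$ ($g{\left(w,B \right)} = \left(-3\right) \left(-2\right) = 6$)
$\sqrt{-143481 + \frac{-58284 + g{\left(260,-233 \right)}}{-159446 + 35935}} = \sqrt{-143481 + \frac{-58284 + 6}{-159446 + 35935}} = \sqrt{-143481 - \frac{58278}{-123511}} = \sqrt{-143481 - - \frac{58278}{123511}} = \sqrt{-143481 + \frac{58278}{123511}} = \sqrt{- \frac{17721423513}{123511}} = \frac{3 i \sqrt{243198971057127}}{123511}$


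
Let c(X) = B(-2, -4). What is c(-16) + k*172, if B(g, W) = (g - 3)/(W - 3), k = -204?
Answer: -245611/7 ≈ -35087.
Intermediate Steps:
B(g, W) = (-3 + g)/(-3 + W)
c(X) = 5/7 (c(X) = (-3 - 2)/(-3 - 4) = -5/(-7) = -⅐*(-5) = 5/7)
c(-16) + k*172 = 5/7 - 204*172 = 5/7 - 35088 = -245611/7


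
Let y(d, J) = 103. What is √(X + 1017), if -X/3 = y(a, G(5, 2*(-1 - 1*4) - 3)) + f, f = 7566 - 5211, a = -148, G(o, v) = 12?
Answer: I*√6357 ≈ 79.731*I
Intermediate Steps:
f = 2355
X = -7374 (X = -3*(103 + 2355) = -3*2458 = -7374)
√(X + 1017) = √(-7374 + 1017) = √(-6357) = I*√6357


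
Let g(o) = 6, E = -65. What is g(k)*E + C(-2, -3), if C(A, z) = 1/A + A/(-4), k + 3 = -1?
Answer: -390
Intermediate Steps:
k = -4 (k = -3 - 1 = -4)
C(A, z) = 1/A - A/4 (C(A, z) = 1/A + A*(-¼) = 1/A - A/4)
g(k)*E + C(-2, -3) = 6*(-65) + (1/(-2) - ¼*(-2)) = -390 + (-½ + ½) = -390 + 0 = -390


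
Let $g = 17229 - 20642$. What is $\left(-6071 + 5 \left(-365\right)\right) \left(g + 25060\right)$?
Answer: $-170924712$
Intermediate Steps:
$g = -3413$ ($g = 17229 - 20642 = -3413$)
$\left(-6071 + 5 \left(-365\right)\right) \left(g + 25060\right) = \left(-6071 + 5 \left(-365\right)\right) \left(-3413 + 25060\right) = \left(-6071 - 1825\right) 21647 = \left(-7896\right) 21647 = -170924712$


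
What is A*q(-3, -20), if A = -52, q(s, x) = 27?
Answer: -1404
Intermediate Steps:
A*q(-3, -20) = -52*27 = -1404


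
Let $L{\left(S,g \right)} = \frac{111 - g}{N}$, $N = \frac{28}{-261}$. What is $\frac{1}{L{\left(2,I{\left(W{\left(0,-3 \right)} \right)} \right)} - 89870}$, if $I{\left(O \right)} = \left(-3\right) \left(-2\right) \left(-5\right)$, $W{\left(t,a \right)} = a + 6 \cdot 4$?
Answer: $- \frac{28}{2553161} \approx -1.0967 \cdot 10^{-5}$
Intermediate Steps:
$W{\left(t,a \right)} = 24 + a$ ($W{\left(t,a \right)} = a + 24 = 24 + a$)
$N = - \frac{28}{261}$ ($N = 28 \left(- \frac{1}{261}\right) = - \frac{28}{261} \approx -0.10728$)
$I{\left(O \right)} = -30$ ($I{\left(O \right)} = 6 \left(-5\right) = -30$)
$L{\left(S,g \right)} = - \frac{28971}{28} + \frac{261 g}{28}$ ($L{\left(S,g \right)} = \frac{111 - g}{- \frac{28}{261}} = \left(111 - g\right) \left(- \frac{261}{28}\right) = - \frac{28971}{28} + \frac{261 g}{28}$)
$\frac{1}{L{\left(2,I{\left(W{\left(0,-3 \right)} \right)} \right)} - 89870} = \frac{1}{\left(- \frac{28971}{28} + \frac{261}{28} \left(-30\right)\right) - 89870} = \frac{1}{\left(- \frac{28971}{28} - \frac{3915}{14}\right) - 89870} = \frac{1}{- \frac{36801}{28} - 89870} = \frac{1}{- \frac{2553161}{28}} = - \frac{28}{2553161}$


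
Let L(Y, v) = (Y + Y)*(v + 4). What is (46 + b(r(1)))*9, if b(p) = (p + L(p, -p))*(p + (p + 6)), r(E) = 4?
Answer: 918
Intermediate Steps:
L(Y, v) = 2*Y*(4 + v) (L(Y, v) = (2*Y)*(4 + v) = 2*Y*(4 + v))
b(p) = (6 + 2*p)*(p + 2*p*(4 - p)) (b(p) = (p + 2*p*(4 - p))*(p + (p + 6)) = (p + 2*p*(4 - p))*(p + (6 + p)) = (p + 2*p*(4 - p))*(6 + 2*p) = (6 + 2*p)*(p + 2*p*(4 - p)))
(46 + b(r(1)))*9 = (46 + 2*4*(27 - 2*4**2 + 3*4))*9 = (46 + 2*4*(27 - 2*16 + 12))*9 = (46 + 2*4*(27 - 32 + 12))*9 = (46 + 2*4*7)*9 = (46 + 56)*9 = 102*9 = 918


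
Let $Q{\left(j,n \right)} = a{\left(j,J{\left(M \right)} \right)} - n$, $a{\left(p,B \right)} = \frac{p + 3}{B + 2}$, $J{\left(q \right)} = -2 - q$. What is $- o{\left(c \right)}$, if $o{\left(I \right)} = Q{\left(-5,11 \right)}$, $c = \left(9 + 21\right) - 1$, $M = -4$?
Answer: $\frac{23}{2} \approx 11.5$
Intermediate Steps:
$a{\left(p,B \right)} = \frac{3 + p}{2 + B}$
$c = 29$ ($c = 30 - 1 = 29$)
$Q{\left(j,n \right)} = \frac{3}{4} - n + \frac{j}{4}$ ($Q{\left(j,n \right)} = \frac{3 + j}{2 - -2} - n = \frac{3 + j}{2 + \left(-2 + 4\right)} - n = \frac{3 + j}{2 + 2} - n = \frac{3 + j}{4} - n = \left(\frac{3}{4} + \frac{j}{4}\right) - n = \frac{3}{4} - n + \frac{j}{4}$)
$o{\left(I \right)} = - \frac{23}{2}$ ($o{\left(I \right)} = \frac{3}{4} - 11 + \frac{1}{4} \left(-5\right) = \frac{3}{4} - 11 - \frac{5}{4} = - \frac{23}{2}$)
$- o{\left(c \right)} = \left(-1\right) \left(- \frac{23}{2}\right) = \frac{23}{2}$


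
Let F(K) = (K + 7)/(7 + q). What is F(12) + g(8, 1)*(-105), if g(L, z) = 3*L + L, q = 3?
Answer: -33581/10 ≈ -3358.1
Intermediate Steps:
F(K) = 7/10 + K/10 (F(K) = (K + 7)/(7 + 3) = (7 + K)/10 = (7 + K)*(⅒) = 7/10 + K/10)
g(L, z) = 4*L
F(12) + g(8, 1)*(-105) = (7/10 + (⅒)*12) + (4*8)*(-105) = (7/10 + 6/5) + 32*(-105) = 19/10 - 3360 = -33581/10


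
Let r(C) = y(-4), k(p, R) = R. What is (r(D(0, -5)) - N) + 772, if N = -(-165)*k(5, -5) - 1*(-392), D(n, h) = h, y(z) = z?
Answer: 1201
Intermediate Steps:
r(C) = -4
N = -433 (N = -(-165)*(-5) - 1*(-392) = -55*15 + 392 = -825 + 392 = -433)
(r(D(0, -5)) - N) + 772 = (-4 - 1*(-433)) + 772 = (-4 + 433) + 772 = 429 + 772 = 1201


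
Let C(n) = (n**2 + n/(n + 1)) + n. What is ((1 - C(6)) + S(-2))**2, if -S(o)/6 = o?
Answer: 43681/49 ≈ 891.45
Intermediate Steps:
C(n) = n + n**2 + n/(1 + n) (C(n) = (n**2 + n/(1 + n)) + n = n + n**2 + n/(1 + n))
S(o) = -6*o
((1 - C(6)) + S(-2))**2 = ((1 - 6*(2 + 6**2 + 2*6)/(1 + 6)) - 6*(-2))**2 = ((1 - 6*(2 + 36 + 12)/7) + 12)**2 = ((1 - 6*50/7) + 12)**2 = ((1 - 1*300/7) + 12)**2 = ((1 - 300/7) + 12)**2 = (-293/7 + 12)**2 = (-209/7)**2 = 43681/49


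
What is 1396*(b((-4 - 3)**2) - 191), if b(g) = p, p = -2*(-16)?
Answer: -221964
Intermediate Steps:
p = 32
b(g) = 32
1396*(b((-4 - 3)**2) - 191) = 1396*(32 - 191) = 1396*(-159) = -221964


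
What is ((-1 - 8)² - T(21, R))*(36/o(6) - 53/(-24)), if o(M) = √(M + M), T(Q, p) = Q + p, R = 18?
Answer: 371/4 + 252*√3 ≈ 529.23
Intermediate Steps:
o(M) = √2*√M (o(M) = √(2*M) = √2*√M)
((-1 - 8)² - T(21, R))*(36/o(6) - 53/(-24)) = ((-1 - 8)² - (21 + 18))*(36/((√2*√6)) - 53/(-24)) = ((-9)² - 1*39)*(36/((2*√3)) - 53*(-1/24)) = (81 - 39)*(36*(√3/6) + 53/24) = 42*(6*√3 + 53/24) = 42*(53/24 + 6*√3) = 371/4 + 252*√3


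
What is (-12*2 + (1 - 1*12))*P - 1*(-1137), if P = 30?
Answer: 87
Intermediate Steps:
(-12*2 + (1 - 1*12))*P - 1*(-1137) = (-12*2 + (1 - 1*12))*30 - 1*(-1137) = (-24 + (1 - 12))*30 + 1137 = (-24 - 11)*30 + 1137 = -35*30 + 1137 = -1050 + 1137 = 87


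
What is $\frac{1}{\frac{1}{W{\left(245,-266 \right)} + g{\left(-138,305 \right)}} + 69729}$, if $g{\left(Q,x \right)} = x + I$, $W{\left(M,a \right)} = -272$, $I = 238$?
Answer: $\frac{271}{18896560} \approx 1.4341 \cdot 10^{-5}$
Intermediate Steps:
$g{\left(Q,x \right)} = 238 + x$ ($g{\left(Q,x \right)} = x + 238 = 238 + x$)
$\frac{1}{\frac{1}{W{\left(245,-266 \right)} + g{\left(-138,305 \right)}} + 69729} = \frac{1}{\frac{1}{-272 + \left(238 + 305\right)} + 69729} = \frac{1}{\frac{1}{-272 + 543} + 69729} = \frac{1}{\frac{1}{271} + 69729} = \frac{1}{\frac{18896560}{271}} = \frac{271}{18896560}$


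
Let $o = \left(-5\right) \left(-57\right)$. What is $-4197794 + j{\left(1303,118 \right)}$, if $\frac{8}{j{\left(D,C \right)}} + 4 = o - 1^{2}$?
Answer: $- \frac{146922789}{35} \approx -4.1978 \cdot 10^{6}$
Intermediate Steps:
$o = 285$
$j{\left(D,C \right)} = \frac{1}{35}$ ($j{\left(D,C \right)} = \frac{8}{-4 + \left(285 - 1^{2}\right)} = \frac{8}{-4 + \left(285 - 1\right)} = \frac{8}{-4 + 284} = \frac{8}{280} = 8 \cdot \frac{1}{280} = \frac{1}{35}$)
$-4197794 + j{\left(1303,118 \right)} = -4197794 + \frac{1}{35} = - \frac{146922789}{35}$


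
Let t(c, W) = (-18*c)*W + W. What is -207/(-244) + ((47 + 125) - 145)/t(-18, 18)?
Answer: 67641/79300 ≈ 0.85298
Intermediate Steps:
t(c, W) = W - 18*W*c (t(c, W) = -18*W*c + W = W - 18*W*c)
-207/(-244) + ((47 + 125) - 145)/t(-18, 18) = -207/(-244) + ((47 + 125) - 145)/((18*(1 - 18*(-18)))) = -207*(-1/244) + (172 - 145)/((18*(1 + 324))) = 207/244 + 27/((18*325)) = 207/244 + 27/5850 = 207/244 + 27*(1/5850) = 207/244 + 3/650 = 67641/79300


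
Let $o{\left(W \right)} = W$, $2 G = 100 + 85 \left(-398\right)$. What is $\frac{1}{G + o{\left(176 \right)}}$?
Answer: $- \frac{1}{16689} \approx -5.992 \cdot 10^{-5}$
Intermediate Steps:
$G = -16865$ ($G = \frac{100 + 85 \left(-398\right)}{2} = \frac{100 - 33830}{2} = \frac{1}{2} \left(-33730\right) = -16865$)
$\frac{1}{G + o{\left(176 \right)}} = \frac{1}{-16865 + 176} = \frac{1}{-16689} = - \frac{1}{16689}$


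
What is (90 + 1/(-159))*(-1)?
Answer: -14309/159 ≈ -89.994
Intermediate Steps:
(90 + 1/(-159))*(-1) = (90 - 1/159)*(-1) = (14309/159)*(-1) = -14309/159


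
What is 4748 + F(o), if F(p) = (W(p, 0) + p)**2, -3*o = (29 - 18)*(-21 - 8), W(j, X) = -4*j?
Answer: 106509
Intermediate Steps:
o = 319/3 (o = -(29 - 18)*(-21 - 8)/3 = -11*(-29)/3 = -1/3*(-319) = 319/3 ≈ 106.33)
F(p) = 9*p**2 (F(p) = (-4*p + p)**2 = (-3*p)**2 = 9*p**2)
4748 + F(o) = 4748 + 9*(319/3)**2 = 4748 + 9*(101761/9) = 4748 + 101761 = 106509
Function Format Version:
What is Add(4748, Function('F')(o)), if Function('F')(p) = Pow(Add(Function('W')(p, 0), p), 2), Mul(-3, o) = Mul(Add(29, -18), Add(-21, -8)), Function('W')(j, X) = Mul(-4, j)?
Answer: 106509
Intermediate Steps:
o = Rational(319, 3) (o = Mul(Rational(-1, 3), Mul(Add(29, -18), Add(-21, -8))) = Mul(Rational(-1, 3), Mul(11, -29)) = Mul(Rational(-1, 3), -319) = Rational(319, 3) ≈ 106.33)
Function('F')(p) = Mul(9, Pow(p, 2)) (Function('F')(p) = Pow(Add(Mul(-4, p), p), 2) = Pow(Mul(-3, p), 2) = Mul(9, Pow(p, 2)))
Add(4748, Function('F')(o)) = Add(4748, Mul(9, Pow(Rational(319, 3), 2))) = Add(4748, Mul(9, Rational(101761, 9))) = Add(4748, 101761) = 106509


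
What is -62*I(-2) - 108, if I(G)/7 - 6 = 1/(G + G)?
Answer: -5207/2 ≈ -2603.5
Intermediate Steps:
I(G) = 42 + 7/(2*G) (I(G) = 42 + 7/(G + G) = 42 + 7/((2*G)) = 42 + 7*(1/(2*G)) = 42 + 7/(2*G))
-62*I(-2) - 108 = -62*(42 + (7/2)/(-2)) - 108 = -62*(42 + (7/2)*(-½)) - 108 = -62*(42 - 7/4) - 108 = -62*161/4 - 108 = -4991/2 - 108 = -5207/2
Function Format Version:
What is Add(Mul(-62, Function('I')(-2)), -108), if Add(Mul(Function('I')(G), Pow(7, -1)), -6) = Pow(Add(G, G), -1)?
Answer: Rational(-5207, 2) ≈ -2603.5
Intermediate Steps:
Function('I')(G) = Add(42, Mul(Rational(7, 2), Pow(G, -1))) (Function('I')(G) = Add(42, Mul(7, Pow(Add(G, G), -1))) = Add(42, Mul(7, Pow(Mul(2, G), -1))) = Add(42, Mul(7, Mul(Rational(1, 2), Pow(G, -1)))) = Add(42, Mul(Rational(7, 2), Pow(G, -1))))
Add(Mul(-62, Function('I')(-2)), -108) = Add(Mul(-62, Add(42, Mul(Rational(7, 2), Pow(-2, -1)))), -108) = Add(Mul(-62, Add(42, Mul(Rational(7, 2), Rational(-1, 2)))), -108) = Add(Mul(-62, Add(42, Rational(-7, 4))), -108) = Add(Mul(-62, Rational(161, 4)), -108) = Add(Rational(-4991, 2), -108) = Rational(-5207, 2)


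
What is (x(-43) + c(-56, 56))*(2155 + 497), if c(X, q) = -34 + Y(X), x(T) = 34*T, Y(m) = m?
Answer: -4115904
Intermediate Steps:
c(X, q) = -34 + X
(x(-43) + c(-56, 56))*(2155 + 497) = (34*(-43) + (-34 - 56))*(2155 + 497) = (-1462 - 90)*2652 = -1552*2652 = -4115904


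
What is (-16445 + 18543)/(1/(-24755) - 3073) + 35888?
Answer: 1365012081509/38036058 ≈ 35887.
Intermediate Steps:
(-16445 + 18543)/(1/(-24755) - 3073) + 35888 = 2098/(-1/24755 - 3073) + 35888 = 2098/(-76072116/24755) + 35888 = 2098*(-24755/76072116) + 35888 = -25967995/38036058 + 35888 = 1365012081509/38036058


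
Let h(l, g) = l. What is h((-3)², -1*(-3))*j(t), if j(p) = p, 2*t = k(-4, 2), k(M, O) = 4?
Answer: 18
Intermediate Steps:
t = 2 (t = (½)*4 = 2)
h((-3)², -1*(-3))*j(t) = (-3)²*2 = 9*2 = 18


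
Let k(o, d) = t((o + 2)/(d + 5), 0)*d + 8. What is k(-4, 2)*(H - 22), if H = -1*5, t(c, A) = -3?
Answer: -54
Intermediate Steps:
H = -5
k(o, d) = 8 - 3*d (k(o, d) = -3*d + 8 = 8 - 3*d)
k(-4, 2)*(H - 22) = (8 - 3*2)*(-5 - 22) = (8 - 6)*(-27) = 2*(-27) = -54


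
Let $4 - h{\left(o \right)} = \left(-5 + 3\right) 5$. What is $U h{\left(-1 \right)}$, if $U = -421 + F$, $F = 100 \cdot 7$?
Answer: $3906$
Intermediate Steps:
$F = 700$
$h{\left(o \right)} = 14$ ($h{\left(o \right)} = 4 - \left(-5 + 3\right) 5 = 4 - \left(-2\right) 5 = 4 - -10 = 4 + 10 = 14$)
$U = 279$ ($U = -421 + 700 = 279$)
$U h{\left(-1 \right)} = 279 \cdot 14 = 3906$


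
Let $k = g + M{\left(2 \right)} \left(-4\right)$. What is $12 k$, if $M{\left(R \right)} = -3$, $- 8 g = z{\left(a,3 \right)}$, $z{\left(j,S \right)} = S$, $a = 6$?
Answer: $\frac{279}{2} \approx 139.5$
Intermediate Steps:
$g = - \frac{3}{8}$ ($g = \left(- \frac{1}{8}\right) 3 = - \frac{3}{8} \approx -0.375$)
$k = \frac{93}{8}$ ($k = - \frac{3}{8} - -12 = - \frac{3}{8} + 12 = \frac{93}{8} \approx 11.625$)
$12 k = 12 \cdot \frac{93}{8} = \frac{279}{2}$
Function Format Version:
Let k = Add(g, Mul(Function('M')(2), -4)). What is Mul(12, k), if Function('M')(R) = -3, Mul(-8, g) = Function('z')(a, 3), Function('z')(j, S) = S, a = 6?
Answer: Rational(279, 2) ≈ 139.50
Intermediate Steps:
g = Rational(-3, 8) (g = Mul(Rational(-1, 8), 3) = Rational(-3, 8) ≈ -0.37500)
k = Rational(93, 8) (k = Add(Rational(-3, 8), Mul(-3, -4)) = Add(Rational(-3, 8), 12) = Rational(93, 8) ≈ 11.625)
Mul(12, k) = Mul(12, Rational(93, 8)) = Rational(279, 2)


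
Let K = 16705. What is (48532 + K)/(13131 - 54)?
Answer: 65237/13077 ≈ 4.9887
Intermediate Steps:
(48532 + K)/(13131 - 54) = (48532 + 16705)/(13131 - 54) = 65237/13077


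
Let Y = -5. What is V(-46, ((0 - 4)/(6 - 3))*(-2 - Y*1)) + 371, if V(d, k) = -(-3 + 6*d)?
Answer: 650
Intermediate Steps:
V(d, k) = 3 - 6*d
V(-46, ((0 - 4)/(6 - 3))*(-2 - Y*1)) + 371 = (3 - 6*(-46)) + 371 = (3 + 276) + 371 = 279 + 371 = 650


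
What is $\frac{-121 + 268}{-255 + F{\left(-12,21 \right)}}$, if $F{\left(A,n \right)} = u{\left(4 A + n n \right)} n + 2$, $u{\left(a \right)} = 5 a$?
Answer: $\frac{147}{41012} \approx 0.0035843$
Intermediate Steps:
$F{\left(A,n \right)} = 2 + n \left(5 n^{2} + 20 A\right)$ ($F{\left(A,n \right)} = 5 \left(4 A + n n\right) n + 2 = 5 \left(4 A + n^{2}\right) n + 2 = 5 \left(n^{2} + 4 A\right) n + 2 = \left(5 n^{2} + 20 A\right) n + 2 = n \left(5 n^{2} + 20 A\right) + 2 = 2 + n \left(5 n^{2} + 20 A\right)$)
$\frac{-121 + 268}{-255 + F{\left(-12,21 \right)}} = \frac{-121 + 268}{-255 + \left(2 + 5 \cdot 21 \left(21^{2} + 4 \left(-12\right)\right)\right)} = \frac{147}{-255 + \left(2 + 5 \cdot 21 \left(441 - 48\right)\right)} = \frac{147}{-255 + \left(2 + 5 \cdot 21 \cdot 393\right)} = \frac{147}{-255 + \left(2 + 41265\right)} = \frac{147}{-255 + 41267} = \frac{147}{41012}$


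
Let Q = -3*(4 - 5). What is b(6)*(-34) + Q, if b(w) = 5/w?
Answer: -76/3 ≈ -25.333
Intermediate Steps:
Q = 3 (Q = -3*(-1) = 3)
b(6)*(-34) + Q = (5/6)*(-34) + 3 = -85/3 + 3 = -76/3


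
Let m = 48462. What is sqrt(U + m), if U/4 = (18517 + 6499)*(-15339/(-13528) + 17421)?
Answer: sqrt(4985153023070778)/1691 ≈ 41754.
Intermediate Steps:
U = 2947968330516/1691 (U = 4*((18517 + 6499)*(-15339/(-13528) + 17421)) = 4*(25016*(-15339*(-1/13528) + 17421)) = 4*(25016*(15339/13528 + 17421)) = 4*(25016*(235686627/13528)) = 4*(736992082629/1691) = 2947968330516/1691 ≈ 1.7433e+9)
sqrt(U + m) = sqrt(2947968330516/1691 + 48462) = sqrt(2948050279758/1691) = sqrt(4985153023070778)/1691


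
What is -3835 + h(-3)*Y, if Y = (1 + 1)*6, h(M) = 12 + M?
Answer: -3727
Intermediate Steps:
Y = 12 (Y = 2*6 = 12)
-3835 + h(-3)*Y = -3835 + (12 - 3)*12 = -3835 + 9*12 = -3835 + 108 = -3727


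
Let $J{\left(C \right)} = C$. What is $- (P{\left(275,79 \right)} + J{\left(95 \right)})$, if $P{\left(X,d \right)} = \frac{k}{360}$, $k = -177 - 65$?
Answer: $- \frac{16979}{180} \approx -94.328$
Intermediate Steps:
$k = -242$ ($k = -177 - 65 = -242$)
$P{\left(X,d \right)} = - \frac{121}{180}$ ($P{\left(X,d \right)} = - \frac{242}{360} = \left(-242\right) \frac{1}{360} = - \frac{121}{180}$)
$- (P{\left(275,79 \right)} + J{\left(95 \right)}) = - (- \frac{121}{180} + 95) = \left(-1\right) \frac{16979}{180} = - \frac{16979}{180}$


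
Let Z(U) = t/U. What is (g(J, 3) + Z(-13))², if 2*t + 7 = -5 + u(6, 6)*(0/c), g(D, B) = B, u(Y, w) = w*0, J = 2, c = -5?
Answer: 2025/169 ≈ 11.982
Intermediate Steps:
u(Y, w) = 0
t = -6 (t = -7/2 + (-5 + 0*(0/(-5)))/2 = -7/2 + (-5 + 0*(0*(-⅕)))/2 = -7/2 + (-5 + 0*0)/2 = -7/2 + (-5 + 0)/2 = -7/2 + (½)*(-5) = -7/2 - 5/2 = -6)
Z(U) = -6/U
(g(J, 3) + Z(-13))² = (3 - 6/(-13))² = (3 - 6*(-1/13))² = (3 + 6/13)² = (45/13)² = 2025/169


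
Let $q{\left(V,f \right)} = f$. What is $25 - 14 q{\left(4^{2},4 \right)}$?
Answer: $-31$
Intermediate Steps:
$25 - 14 q{\left(4^{2},4 \right)} = 25 - 56 = -31$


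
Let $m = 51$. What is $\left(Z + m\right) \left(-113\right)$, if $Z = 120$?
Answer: $-19323$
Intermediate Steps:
$\left(Z + m\right) \left(-113\right) = \left(120 + 51\right) \left(-113\right) = 171 \left(-113\right) = -19323$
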